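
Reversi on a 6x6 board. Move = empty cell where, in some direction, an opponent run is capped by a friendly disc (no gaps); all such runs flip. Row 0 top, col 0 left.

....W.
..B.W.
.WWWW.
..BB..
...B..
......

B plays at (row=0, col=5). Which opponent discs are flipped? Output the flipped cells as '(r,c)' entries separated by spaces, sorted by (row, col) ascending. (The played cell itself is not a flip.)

Answer: (1,4) (2,3)

Derivation:
Dir NW: edge -> no flip
Dir N: edge -> no flip
Dir NE: edge -> no flip
Dir W: opp run (0,4), next='.' -> no flip
Dir E: edge -> no flip
Dir SW: opp run (1,4) (2,3) capped by B -> flip
Dir S: first cell '.' (not opp) -> no flip
Dir SE: edge -> no flip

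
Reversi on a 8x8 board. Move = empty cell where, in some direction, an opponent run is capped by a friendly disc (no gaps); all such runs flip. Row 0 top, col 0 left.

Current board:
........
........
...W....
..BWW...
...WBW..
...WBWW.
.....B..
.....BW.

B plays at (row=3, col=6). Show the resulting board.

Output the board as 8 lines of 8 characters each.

Answer: ........
........
...W....
..BWW.B.
...WBB..
...WBWW.
.....B..
.....BW.

Derivation:
Place B at (3,6); scan 8 dirs for brackets.
Dir NW: first cell '.' (not opp) -> no flip
Dir N: first cell '.' (not opp) -> no flip
Dir NE: first cell '.' (not opp) -> no flip
Dir W: first cell '.' (not opp) -> no flip
Dir E: first cell '.' (not opp) -> no flip
Dir SW: opp run (4,5) capped by B -> flip
Dir S: first cell '.' (not opp) -> no flip
Dir SE: first cell '.' (not opp) -> no flip
All flips: (4,5)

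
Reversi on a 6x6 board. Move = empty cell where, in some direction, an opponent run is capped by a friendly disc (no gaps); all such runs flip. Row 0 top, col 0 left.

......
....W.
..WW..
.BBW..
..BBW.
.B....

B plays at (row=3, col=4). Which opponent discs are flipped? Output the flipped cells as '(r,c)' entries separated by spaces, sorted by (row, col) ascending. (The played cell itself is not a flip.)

Dir NW: opp run (2,3), next='.' -> no flip
Dir N: first cell '.' (not opp) -> no flip
Dir NE: first cell '.' (not opp) -> no flip
Dir W: opp run (3,3) capped by B -> flip
Dir E: first cell '.' (not opp) -> no flip
Dir SW: first cell 'B' (not opp) -> no flip
Dir S: opp run (4,4), next='.' -> no flip
Dir SE: first cell '.' (not opp) -> no flip

Answer: (3,3)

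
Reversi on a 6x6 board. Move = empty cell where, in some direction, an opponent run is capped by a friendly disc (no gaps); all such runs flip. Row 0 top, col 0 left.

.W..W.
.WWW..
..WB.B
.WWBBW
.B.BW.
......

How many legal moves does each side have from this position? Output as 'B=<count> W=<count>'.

-- B to move --
(0,0): flips 2 -> legal
(0,2): no bracket -> illegal
(0,3): flips 1 -> legal
(0,5): no bracket -> illegal
(1,0): no bracket -> illegal
(1,4): no bracket -> illegal
(1,5): no bracket -> illegal
(2,0): no bracket -> illegal
(2,1): flips 3 -> legal
(2,4): no bracket -> illegal
(3,0): flips 2 -> legal
(4,0): no bracket -> illegal
(4,2): no bracket -> illegal
(4,5): flips 2 -> legal
(5,3): no bracket -> illegal
(5,4): flips 1 -> legal
(5,5): flips 1 -> legal
B mobility = 7
-- W to move --
(1,4): flips 1 -> legal
(1,5): flips 1 -> legal
(2,4): flips 2 -> legal
(3,0): no bracket -> illegal
(4,0): no bracket -> illegal
(4,2): flips 1 -> legal
(4,5): flips 2 -> legal
(5,0): flips 1 -> legal
(5,1): flips 1 -> legal
(5,2): no bracket -> illegal
(5,3): flips 3 -> legal
(5,4): flips 1 -> legal
W mobility = 9

Answer: B=7 W=9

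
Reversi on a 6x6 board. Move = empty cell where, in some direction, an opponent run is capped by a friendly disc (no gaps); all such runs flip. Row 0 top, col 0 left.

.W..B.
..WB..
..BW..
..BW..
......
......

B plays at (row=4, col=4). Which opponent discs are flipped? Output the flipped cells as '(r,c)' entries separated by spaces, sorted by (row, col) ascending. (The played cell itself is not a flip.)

Dir NW: opp run (3,3) capped by B -> flip
Dir N: first cell '.' (not opp) -> no flip
Dir NE: first cell '.' (not opp) -> no flip
Dir W: first cell '.' (not opp) -> no flip
Dir E: first cell '.' (not opp) -> no flip
Dir SW: first cell '.' (not opp) -> no flip
Dir S: first cell '.' (not opp) -> no flip
Dir SE: first cell '.' (not opp) -> no flip

Answer: (3,3)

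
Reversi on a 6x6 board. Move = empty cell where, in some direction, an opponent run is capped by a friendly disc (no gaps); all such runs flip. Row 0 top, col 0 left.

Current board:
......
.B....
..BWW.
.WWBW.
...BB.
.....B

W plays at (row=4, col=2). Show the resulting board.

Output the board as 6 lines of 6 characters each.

Place W at (4,2); scan 8 dirs for brackets.
Dir NW: first cell 'W' (not opp) -> no flip
Dir N: first cell 'W' (not opp) -> no flip
Dir NE: opp run (3,3) capped by W -> flip
Dir W: first cell '.' (not opp) -> no flip
Dir E: opp run (4,3) (4,4), next='.' -> no flip
Dir SW: first cell '.' (not opp) -> no flip
Dir S: first cell '.' (not opp) -> no flip
Dir SE: first cell '.' (not opp) -> no flip
All flips: (3,3)

Answer: ......
.B....
..BWW.
.WWWW.
..WBB.
.....B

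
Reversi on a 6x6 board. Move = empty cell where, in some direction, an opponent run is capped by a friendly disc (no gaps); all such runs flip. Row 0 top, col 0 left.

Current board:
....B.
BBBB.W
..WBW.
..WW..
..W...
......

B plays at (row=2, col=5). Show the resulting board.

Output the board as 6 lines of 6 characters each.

Answer: ....B.
BBBB.W
..WBBB
..WW..
..W...
......

Derivation:
Place B at (2,5); scan 8 dirs for brackets.
Dir NW: first cell '.' (not opp) -> no flip
Dir N: opp run (1,5), next='.' -> no flip
Dir NE: edge -> no flip
Dir W: opp run (2,4) capped by B -> flip
Dir E: edge -> no flip
Dir SW: first cell '.' (not opp) -> no flip
Dir S: first cell '.' (not opp) -> no flip
Dir SE: edge -> no flip
All flips: (2,4)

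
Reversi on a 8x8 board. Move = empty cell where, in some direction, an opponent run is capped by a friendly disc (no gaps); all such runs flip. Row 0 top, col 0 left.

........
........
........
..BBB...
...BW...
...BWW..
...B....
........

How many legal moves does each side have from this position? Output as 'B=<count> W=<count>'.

-- B to move --
(3,5): flips 1 -> legal
(4,5): flips 2 -> legal
(4,6): no bracket -> illegal
(5,6): flips 2 -> legal
(6,4): flips 2 -> legal
(6,5): flips 1 -> legal
(6,6): flips 2 -> legal
B mobility = 6
-- W to move --
(2,1): flips 2 -> legal
(2,2): flips 1 -> legal
(2,3): no bracket -> illegal
(2,4): flips 1 -> legal
(2,5): no bracket -> illegal
(3,1): no bracket -> illegal
(3,5): no bracket -> illegal
(4,1): no bracket -> illegal
(4,2): flips 1 -> legal
(4,5): no bracket -> illegal
(5,2): flips 1 -> legal
(6,2): flips 1 -> legal
(6,4): no bracket -> illegal
(7,2): flips 1 -> legal
(7,3): no bracket -> illegal
(7,4): no bracket -> illegal
W mobility = 7

Answer: B=6 W=7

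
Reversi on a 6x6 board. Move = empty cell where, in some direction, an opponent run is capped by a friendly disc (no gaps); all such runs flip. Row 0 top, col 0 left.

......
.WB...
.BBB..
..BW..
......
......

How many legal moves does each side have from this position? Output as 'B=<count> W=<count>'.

-- B to move --
(0,0): flips 1 -> legal
(0,1): flips 1 -> legal
(0,2): no bracket -> illegal
(1,0): flips 1 -> legal
(2,0): no bracket -> illegal
(2,4): no bracket -> illegal
(3,4): flips 1 -> legal
(4,2): no bracket -> illegal
(4,3): flips 1 -> legal
(4,4): flips 1 -> legal
B mobility = 6
-- W to move --
(0,1): no bracket -> illegal
(0,2): no bracket -> illegal
(0,3): no bracket -> illegal
(1,0): no bracket -> illegal
(1,3): flips 2 -> legal
(1,4): no bracket -> illegal
(2,0): no bracket -> illegal
(2,4): no bracket -> illegal
(3,0): no bracket -> illegal
(3,1): flips 2 -> legal
(3,4): no bracket -> illegal
(4,1): no bracket -> illegal
(4,2): no bracket -> illegal
(4,3): no bracket -> illegal
W mobility = 2

Answer: B=6 W=2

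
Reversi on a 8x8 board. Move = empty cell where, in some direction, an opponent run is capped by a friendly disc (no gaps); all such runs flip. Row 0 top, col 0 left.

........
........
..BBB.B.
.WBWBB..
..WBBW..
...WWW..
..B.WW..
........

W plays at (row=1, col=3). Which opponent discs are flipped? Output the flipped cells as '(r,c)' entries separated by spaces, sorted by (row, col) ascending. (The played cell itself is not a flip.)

Answer: (2,2) (2,3)

Derivation:
Dir NW: first cell '.' (not opp) -> no flip
Dir N: first cell '.' (not opp) -> no flip
Dir NE: first cell '.' (not opp) -> no flip
Dir W: first cell '.' (not opp) -> no flip
Dir E: first cell '.' (not opp) -> no flip
Dir SW: opp run (2,2) capped by W -> flip
Dir S: opp run (2,3) capped by W -> flip
Dir SE: opp run (2,4) (3,5), next='.' -> no flip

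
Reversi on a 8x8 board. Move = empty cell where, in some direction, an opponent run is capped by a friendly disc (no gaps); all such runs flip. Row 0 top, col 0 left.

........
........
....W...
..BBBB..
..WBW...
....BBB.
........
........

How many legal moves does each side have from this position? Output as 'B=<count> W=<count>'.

-- B to move --
(1,3): flips 1 -> legal
(1,4): flips 1 -> legal
(1,5): flips 1 -> legal
(2,3): no bracket -> illegal
(2,5): no bracket -> illegal
(3,1): no bracket -> illegal
(4,1): flips 1 -> legal
(4,5): flips 1 -> legal
(5,1): flips 1 -> legal
(5,2): flips 1 -> legal
(5,3): flips 1 -> legal
B mobility = 8
-- W to move --
(2,1): no bracket -> illegal
(2,2): flips 2 -> legal
(2,3): no bracket -> illegal
(2,5): no bracket -> illegal
(2,6): flips 1 -> legal
(3,1): no bracket -> illegal
(3,6): no bracket -> illegal
(4,1): no bracket -> illegal
(4,5): no bracket -> illegal
(4,6): flips 1 -> legal
(4,7): no bracket -> illegal
(5,2): no bracket -> illegal
(5,3): no bracket -> illegal
(5,7): no bracket -> illegal
(6,3): no bracket -> illegal
(6,4): flips 1 -> legal
(6,5): no bracket -> illegal
(6,6): flips 1 -> legal
(6,7): no bracket -> illegal
W mobility = 5

Answer: B=8 W=5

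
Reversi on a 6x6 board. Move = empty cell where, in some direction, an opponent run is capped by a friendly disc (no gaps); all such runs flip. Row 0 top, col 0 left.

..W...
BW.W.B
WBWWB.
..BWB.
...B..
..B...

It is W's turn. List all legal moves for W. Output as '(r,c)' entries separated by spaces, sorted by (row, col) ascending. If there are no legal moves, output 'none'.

(0,0): flips 1 -> legal
(0,1): no bracket -> illegal
(0,4): no bracket -> illegal
(0,5): no bracket -> illegal
(1,2): no bracket -> illegal
(1,4): no bracket -> illegal
(2,5): flips 1 -> legal
(3,0): no bracket -> illegal
(3,1): flips 2 -> legal
(3,5): flips 2 -> legal
(4,1): flips 1 -> legal
(4,2): flips 1 -> legal
(4,4): no bracket -> illegal
(4,5): flips 1 -> legal
(5,1): no bracket -> illegal
(5,3): flips 1 -> legal
(5,4): no bracket -> illegal

Answer: (0,0) (2,5) (3,1) (3,5) (4,1) (4,2) (4,5) (5,3)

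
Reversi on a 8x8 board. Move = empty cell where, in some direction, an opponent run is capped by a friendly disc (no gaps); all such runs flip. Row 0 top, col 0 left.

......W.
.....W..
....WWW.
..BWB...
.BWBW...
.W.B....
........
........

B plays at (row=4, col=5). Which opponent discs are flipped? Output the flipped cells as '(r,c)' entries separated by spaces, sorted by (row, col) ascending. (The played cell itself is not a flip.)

Dir NW: first cell 'B' (not opp) -> no flip
Dir N: first cell '.' (not opp) -> no flip
Dir NE: first cell '.' (not opp) -> no flip
Dir W: opp run (4,4) capped by B -> flip
Dir E: first cell '.' (not opp) -> no flip
Dir SW: first cell '.' (not opp) -> no flip
Dir S: first cell '.' (not opp) -> no flip
Dir SE: first cell '.' (not opp) -> no flip

Answer: (4,4)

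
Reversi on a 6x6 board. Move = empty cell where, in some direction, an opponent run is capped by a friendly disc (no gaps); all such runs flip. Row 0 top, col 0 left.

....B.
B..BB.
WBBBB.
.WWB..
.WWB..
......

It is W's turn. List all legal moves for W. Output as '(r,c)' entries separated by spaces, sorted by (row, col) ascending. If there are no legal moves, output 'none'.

Answer: (0,0) (0,5) (1,1) (1,2) (1,5) (2,5) (3,4) (4,4) (5,4)

Derivation:
(0,0): flips 1 -> legal
(0,1): no bracket -> illegal
(0,2): no bracket -> illegal
(0,3): no bracket -> illegal
(0,5): flips 2 -> legal
(1,1): flips 1 -> legal
(1,2): flips 1 -> legal
(1,5): flips 2 -> legal
(2,5): flips 4 -> legal
(3,0): no bracket -> illegal
(3,4): flips 1 -> legal
(3,5): no bracket -> illegal
(4,4): flips 1 -> legal
(5,2): no bracket -> illegal
(5,3): no bracket -> illegal
(5,4): flips 1 -> legal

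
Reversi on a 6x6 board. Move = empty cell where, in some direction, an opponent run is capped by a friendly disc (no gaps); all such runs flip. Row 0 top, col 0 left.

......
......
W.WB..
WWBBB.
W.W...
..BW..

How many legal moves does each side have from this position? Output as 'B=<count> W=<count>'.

Answer: B=5 W=4

Derivation:
-- B to move --
(1,0): no bracket -> illegal
(1,1): flips 1 -> legal
(1,2): flips 1 -> legal
(1,3): no bracket -> illegal
(2,1): flips 1 -> legal
(4,1): no bracket -> illegal
(4,3): no bracket -> illegal
(4,4): no bracket -> illegal
(5,0): no bracket -> illegal
(5,1): flips 1 -> legal
(5,4): flips 1 -> legal
B mobility = 5
-- W to move --
(1,2): no bracket -> illegal
(1,3): no bracket -> illegal
(1,4): no bracket -> illegal
(2,1): no bracket -> illegal
(2,4): flips 2 -> legal
(2,5): no bracket -> illegal
(3,5): flips 3 -> legal
(4,1): no bracket -> illegal
(4,3): no bracket -> illegal
(4,4): flips 1 -> legal
(4,5): no bracket -> illegal
(5,1): flips 1 -> legal
W mobility = 4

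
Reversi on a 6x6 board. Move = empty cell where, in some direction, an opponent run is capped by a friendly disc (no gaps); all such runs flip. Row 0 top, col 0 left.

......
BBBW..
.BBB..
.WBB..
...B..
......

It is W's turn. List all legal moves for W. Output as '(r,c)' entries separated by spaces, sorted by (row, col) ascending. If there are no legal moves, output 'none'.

Answer: (0,1) (3,4) (5,3)

Derivation:
(0,0): no bracket -> illegal
(0,1): flips 2 -> legal
(0,2): no bracket -> illegal
(0,3): no bracket -> illegal
(1,4): no bracket -> illegal
(2,0): no bracket -> illegal
(2,4): no bracket -> illegal
(3,0): no bracket -> illegal
(3,4): flips 2 -> legal
(4,1): no bracket -> illegal
(4,2): no bracket -> illegal
(4,4): no bracket -> illegal
(5,2): no bracket -> illegal
(5,3): flips 3 -> legal
(5,4): no bracket -> illegal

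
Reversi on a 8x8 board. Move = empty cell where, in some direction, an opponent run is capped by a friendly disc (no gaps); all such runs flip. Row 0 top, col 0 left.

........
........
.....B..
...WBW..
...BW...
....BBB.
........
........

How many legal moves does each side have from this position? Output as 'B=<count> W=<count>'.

Answer: B=5 W=6

Derivation:
-- B to move --
(2,2): flips 2 -> legal
(2,3): flips 1 -> legal
(2,4): no bracket -> illegal
(2,6): no bracket -> illegal
(3,2): flips 1 -> legal
(3,6): flips 1 -> legal
(4,2): no bracket -> illegal
(4,5): flips 2 -> legal
(4,6): no bracket -> illegal
(5,3): no bracket -> illegal
B mobility = 5
-- W to move --
(1,4): no bracket -> illegal
(1,5): flips 1 -> legal
(1,6): no bracket -> illegal
(2,3): no bracket -> illegal
(2,4): flips 1 -> legal
(2,6): no bracket -> illegal
(3,2): no bracket -> illegal
(3,6): no bracket -> illegal
(4,2): flips 1 -> legal
(4,5): no bracket -> illegal
(4,6): no bracket -> illegal
(4,7): no bracket -> illegal
(5,2): no bracket -> illegal
(5,3): flips 1 -> legal
(5,7): no bracket -> illegal
(6,3): no bracket -> illegal
(6,4): flips 1 -> legal
(6,5): no bracket -> illegal
(6,6): flips 1 -> legal
(6,7): no bracket -> illegal
W mobility = 6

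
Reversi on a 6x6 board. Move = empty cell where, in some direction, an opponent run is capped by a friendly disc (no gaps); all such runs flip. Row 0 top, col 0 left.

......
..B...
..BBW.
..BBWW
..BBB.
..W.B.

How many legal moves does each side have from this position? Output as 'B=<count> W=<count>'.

Answer: B=4 W=6

Derivation:
-- B to move --
(1,3): no bracket -> illegal
(1,4): flips 2 -> legal
(1,5): flips 1 -> legal
(2,5): flips 2 -> legal
(4,1): no bracket -> illegal
(4,5): flips 1 -> legal
(5,1): no bracket -> illegal
(5,3): no bracket -> illegal
B mobility = 4
-- W to move --
(0,1): flips 2 -> legal
(0,2): flips 4 -> legal
(0,3): no bracket -> illegal
(1,1): no bracket -> illegal
(1,3): no bracket -> illegal
(1,4): no bracket -> illegal
(2,1): flips 2 -> legal
(3,1): flips 2 -> legal
(4,1): no bracket -> illegal
(4,5): no bracket -> illegal
(5,1): flips 2 -> legal
(5,3): flips 1 -> legal
(5,5): no bracket -> illegal
W mobility = 6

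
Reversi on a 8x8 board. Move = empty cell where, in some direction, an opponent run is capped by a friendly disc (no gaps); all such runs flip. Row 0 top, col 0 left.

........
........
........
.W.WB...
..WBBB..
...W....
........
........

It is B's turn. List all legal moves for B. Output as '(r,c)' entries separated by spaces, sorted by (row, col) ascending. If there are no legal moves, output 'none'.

(2,0): no bracket -> illegal
(2,1): no bracket -> illegal
(2,2): flips 1 -> legal
(2,3): flips 1 -> legal
(2,4): no bracket -> illegal
(3,0): no bracket -> illegal
(3,2): flips 1 -> legal
(4,0): no bracket -> illegal
(4,1): flips 1 -> legal
(5,1): no bracket -> illegal
(5,2): no bracket -> illegal
(5,4): no bracket -> illegal
(6,2): flips 1 -> legal
(6,3): flips 1 -> legal
(6,4): no bracket -> illegal

Answer: (2,2) (2,3) (3,2) (4,1) (6,2) (6,3)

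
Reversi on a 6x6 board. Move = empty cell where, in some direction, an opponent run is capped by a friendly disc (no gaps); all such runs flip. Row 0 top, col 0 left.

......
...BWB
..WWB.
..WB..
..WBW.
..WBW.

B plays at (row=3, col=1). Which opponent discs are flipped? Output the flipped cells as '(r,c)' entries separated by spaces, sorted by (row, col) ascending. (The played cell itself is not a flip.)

Answer: (2,2) (3,2) (4,2)

Derivation:
Dir NW: first cell '.' (not opp) -> no flip
Dir N: first cell '.' (not opp) -> no flip
Dir NE: opp run (2,2) capped by B -> flip
Dir W: first cell '.' (not opp) -> no flip
Dir E: opp run (3,2) capped by B -> flip
Dir SW: first cell '.' (not opp) -> no flip
Dir S: first cell '.' (not opp) -> no flip
Dir SE: opp run (4,2) capped by B -> flip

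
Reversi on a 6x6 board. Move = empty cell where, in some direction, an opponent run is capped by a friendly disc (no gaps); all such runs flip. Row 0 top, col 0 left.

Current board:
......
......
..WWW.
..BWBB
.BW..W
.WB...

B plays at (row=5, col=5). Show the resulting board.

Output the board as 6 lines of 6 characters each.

Answer: ......
......
..WWW.
..BWBB
.BW..B
.WB..B

Derivation:
Place B at (5,5); scan 8 dirs for brackets.
Dir NW: first cell '.' (not opp) -> no flip
Dir N: opp run (4,5) capped by B -> flip
Dir NE: edge -> no flip
Dir W: first cell '.' (not opp) -> no flip
Dir E: edge -> no flip
Dir SW: edge -> no flip
Dir S: edge -> no flip
Dir SE: edge -> no flip
All flips: (4,5)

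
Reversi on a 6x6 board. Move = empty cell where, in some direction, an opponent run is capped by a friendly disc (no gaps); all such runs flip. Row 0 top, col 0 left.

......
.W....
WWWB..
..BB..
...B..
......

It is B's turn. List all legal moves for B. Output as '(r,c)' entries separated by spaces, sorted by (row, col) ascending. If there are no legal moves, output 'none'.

Answer: (0,0) (1,0) (1,2)

Derivation:
(0,0): flips 2 -> legal
(0,1): no bracket -> illegal
(0,2): no bracket -> illegal
(1,0): flips 1 -> legal
(1,2): flips 1 -> legal
(1,3): no bracket -> illegal
(3,0): no bracket -> illegal
(3,1): no bracket -> illegal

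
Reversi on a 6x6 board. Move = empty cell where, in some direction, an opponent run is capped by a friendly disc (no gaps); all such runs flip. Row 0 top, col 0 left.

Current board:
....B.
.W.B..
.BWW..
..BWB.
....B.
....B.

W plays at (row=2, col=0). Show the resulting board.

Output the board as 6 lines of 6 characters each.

Place W at (2,0); scan 8 dirs for brackets.
Dir NW: edge -> no flip
Dir N: first cell '.' (not opp) -> no flip
Dir NE: first cell 'W' (not opp) -> no flip
Dir W: edge -> no flip
Dir E: opp run (2,1) capped by W -> flip
Dir SW: edge -> no flip
Dir S: first cell '.' (not opp) -> no flip
Dir SE: first cell '.' (not opp) -> no flip
All flips: (2,1)

Answer: ....B.
.W.B..
WWWW..
..BWB.
....B.
....B.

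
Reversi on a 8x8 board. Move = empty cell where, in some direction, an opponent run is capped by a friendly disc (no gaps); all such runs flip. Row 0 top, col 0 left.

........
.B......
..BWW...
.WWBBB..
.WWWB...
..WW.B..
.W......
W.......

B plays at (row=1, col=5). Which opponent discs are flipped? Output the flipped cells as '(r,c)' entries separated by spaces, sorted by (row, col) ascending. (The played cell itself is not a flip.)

Answer: (2,4)

Derivation:
Dir NW: first cell '.' (not opp) -> no flip
Dir N: first cell '.' (not opp) -> no flip
Dir NE: first cell '.' (not opp) -> no flip
Dir W: first cell '.' (not opp) -> no flip
Dir E: first cell '.' (not opp) -> no flip
Dir SW: opp run (2,4) capped by B -> flip
Dir S: first cell '.' (not opp) -> no flip
Dir SE: first cell '.' (not opp) -> no flip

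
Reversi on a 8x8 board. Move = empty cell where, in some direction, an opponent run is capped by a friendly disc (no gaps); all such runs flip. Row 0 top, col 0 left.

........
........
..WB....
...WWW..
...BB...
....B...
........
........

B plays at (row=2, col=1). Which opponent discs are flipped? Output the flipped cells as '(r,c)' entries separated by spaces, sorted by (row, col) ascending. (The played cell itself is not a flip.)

Answer: (2,2)

Derivation:
Dir NW: first cell '.' (not opp) -> no flip
Dir N: first cell '.' (not opp) -> no flip
Dir NE: first cell '.' (not opp) -> no flip
Dir W: first cell '.' (not opp) -> no flip
Dir E: opp run (2,2) capped by B -> flip
Dir SW: first cell '.' (not opp) -> no flip
Dir S: first cell '.' (not opp) -> no flip
Dir SE: first cell '.' (not opp) -> no flip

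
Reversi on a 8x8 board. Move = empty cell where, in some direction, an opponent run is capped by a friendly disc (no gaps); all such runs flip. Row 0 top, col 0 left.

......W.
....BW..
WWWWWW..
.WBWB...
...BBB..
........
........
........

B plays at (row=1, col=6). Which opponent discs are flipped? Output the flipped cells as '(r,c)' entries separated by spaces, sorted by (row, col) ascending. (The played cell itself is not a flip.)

Dir NW: first cell '.' (not opp) -> no flip
Dir N: opp run (0,6), next=edge -> no flip
Dir NE: first cell '.' (not opp) -> no flip
Dir W: opp run (1,5) capped by B -> flip
Dir E: first cell '.' (not opp) -> no flip
Dir SW: opp run (2,5) capped by B -> flip
Dir S: first cell '.' (not opp) -> no flip
Dir SE: first cell '.' (not opp) -> no flip

Answer: (1,5) (2,5)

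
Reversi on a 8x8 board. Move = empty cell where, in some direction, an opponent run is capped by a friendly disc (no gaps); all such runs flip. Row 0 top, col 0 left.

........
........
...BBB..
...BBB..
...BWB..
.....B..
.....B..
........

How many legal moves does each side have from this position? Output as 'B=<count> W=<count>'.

-- B to move --
(5,3): flips 1 -> legal
(5,4): flips 1 -> legal
B mobility = 2
-- W to move --
(1,2): no bracket -> illegal
(1,3): no bracket -> illegal
(1,4): flips 2 -> legal
(1,5): no bracket -> illegal
(1,6): no bracket -> illegal
(2,2): flips 1 -> legal
(2,6): flips 1 -> legal
(3,2): no bracket -> illegal
(3,6): no bracket -> illegal
(4,2): flips 1 -> legal
(4,6): flips 1 -> legal
(5,2): no bracket -> illegal
(5,3): no bracket -> illegal
(5,4): no bracket -> illegal
(5,6): no bracket -> illegal
(6,4): no bracket -> illegal
(6,6): flips 1 -> legal
(7,4): no bracket -> illegal
(7,5): no bracket -> illegal
(7,6): no bracket -> illegal
W mobility = 6

Answer: B=2 W=6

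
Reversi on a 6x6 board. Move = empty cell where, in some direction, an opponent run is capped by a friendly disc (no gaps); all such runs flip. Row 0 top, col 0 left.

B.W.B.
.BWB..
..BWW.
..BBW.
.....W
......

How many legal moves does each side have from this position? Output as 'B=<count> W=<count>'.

-- B to move --
(0,1): no bracket -> illegal
(0,3): no bracket -> illegal
(1,4): flips 1 -> legal
(1,5): flips 1 -> legal
(2,1): no bracket -> illegal
(2,5): flips 2 -> legal
(3,5): flips 2 -> legal
(4,3): no bracket -> illegal
(4,4): no bracket -> illegal
(5,4): no bracket -> illegal
(5,5): no bracket -> illegal
B mobility = 4
-- W to move --
(0,1): no bracket -> illegal
(0,3): flips 1 -> legal
(0,5): no bracket -> illegal
(1,0): flips 1 -> legal
(1,4): flips 1 -> legal
(1,5): no bracket -> illegal
(2,0): flips 1 -> legal
(2,1): flips 1 -> legal
(3,1): flips 2 -> legal
(4,1): flips 1 -> legal
(4,2): flips 3 -> legal
(4,3): flips 1 -> legal
(4,4): no bracket -> illegal
W mobility = 9

Answer: B=4 W=9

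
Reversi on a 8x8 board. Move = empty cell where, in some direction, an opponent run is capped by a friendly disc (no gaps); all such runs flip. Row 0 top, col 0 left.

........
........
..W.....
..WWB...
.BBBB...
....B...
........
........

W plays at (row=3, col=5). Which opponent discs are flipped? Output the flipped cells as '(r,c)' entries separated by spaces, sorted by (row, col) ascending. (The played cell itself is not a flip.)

Dir NW: first cell '.' (not opp) -> no flip
Dir N: first cell '.' (not opp) -> no flip
Dir NE: first cell '.' (not opp) -> no flip
Dir W: opp run (3,4) capped by W -> flip
Dir E: first cell '.' (not opp) -> no flip
Dir SW: opp run (4,4), next='.' -> no flip
Dir S: first cell '.' (not opp) -> no flip
Dir SE: first cell '.' (not opp) -> no flip

Answer: (3,4)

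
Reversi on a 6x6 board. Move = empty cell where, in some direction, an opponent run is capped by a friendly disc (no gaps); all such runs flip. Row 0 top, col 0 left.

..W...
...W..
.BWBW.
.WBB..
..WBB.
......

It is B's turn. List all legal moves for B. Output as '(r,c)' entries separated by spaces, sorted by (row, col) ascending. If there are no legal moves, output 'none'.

Answer: (0,3) (1,1) (1,2) (1,5) (2,5) (3,0) (4,1) (5,1) (5,2)

Derivation:
(0,1): no bracket -> illegal
(0,3): flips 1 -> legal
(0,4): no bracket -> illegal
(1,1): flips 1 -> legal
(1,2): flips 1 -> legal
(1,4): no bracket -> illegal
(1,5): flips 1 -> legal
(2,0): no bracket -> illegal
(2,5): flips 1 -> legal
(3,0): flips 1 -> legal
(3,4): no bracket -> illegal
(3,5): no bracket -> illegal
(4,0): no bracket -> illegal
(4,1): flips 2 -> legal
(5,1): flips 1 -> legal
(5,2): flips 1 -> legal
(5,3): no bracket -> illegal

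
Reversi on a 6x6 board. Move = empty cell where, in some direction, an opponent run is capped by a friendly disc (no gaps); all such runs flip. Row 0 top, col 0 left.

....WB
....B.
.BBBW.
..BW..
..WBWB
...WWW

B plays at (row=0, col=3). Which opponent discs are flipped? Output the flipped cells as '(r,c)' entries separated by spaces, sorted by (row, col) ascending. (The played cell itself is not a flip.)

Dir NW: edge -> no flip
Dir N: edge -> no flip
Dir NE: edge -> no flip
Dir W: first cell '.' (not opp) -> no flip
Dir E: opp run (0,4) capped by B -> flip
Dir SW: first cell '.' (not opp) -> no flip
Dir S: first cell '.' (not opp) -> no flip
Dir SE: first cell 'B' (not opp) -> no flip

Answer: (0,4)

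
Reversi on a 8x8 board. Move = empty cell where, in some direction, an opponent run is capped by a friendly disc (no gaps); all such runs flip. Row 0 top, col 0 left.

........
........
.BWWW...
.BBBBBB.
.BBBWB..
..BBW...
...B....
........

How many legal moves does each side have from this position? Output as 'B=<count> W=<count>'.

-- B to move --
(1,1): flips 1 -> legal
(1,2): flips 2 -> legal
(1,3): flips 3 -> legal
(1,4): flips 2 -> legal
(1,5): flips 1 -> legal
(2,5): flips 3 -> legal
(5,5): flips 2 -> legal
(6,4): flips 2 -> legal
(6,5): flips 1 -> legal
B mobility = 9
-- W to move --
(1,0): flips 3 -> legal
(1,1): no bracket -> illegal
(1,2): no bracket -> illegal
(2,0): flips 1 -> legal
(2,5): no bracket -> illegal
(2,6): flips 1 -> legal
(2,7): flips 2 -> legal
(3,0): no bracket -> illegal
(3,7): no bracket -> illegal
(4,0): flips 4 -> legal
(4,6): flips 2 -> legal
(4,7): no bracket -> illegal
(5,0): flips 2 -> legal
(5,1): flips 4 -> legal
(5,5): no bracket -> illegal
(5,6): flips 2 -> legal
(6,1): no bracket -> illegal
(6,2): flips 4 -> legal
(6,4): no bracket -> illegal
(7,2): flips 1 -> legal
(7,3): flips 4 -> legal
(7,4): no bracket -> illegal
W mobility = 12

Answer: B=9 W=12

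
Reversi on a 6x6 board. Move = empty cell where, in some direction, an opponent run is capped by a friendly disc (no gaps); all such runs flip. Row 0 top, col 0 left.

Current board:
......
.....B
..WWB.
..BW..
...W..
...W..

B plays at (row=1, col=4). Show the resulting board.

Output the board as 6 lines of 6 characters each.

Place B at (1,4); scan 8 dirs for brackets.
Dir NW: first cell '.' (not opp) -> no flip
Dir N: first cell '.' (not opp) -> no flip
Dir NE: first cell '.' (not opp) -> no flip
Dir W: first cell '.' (not opp) -> no flip
Dir E: first cell 'B' (not opp) -> no flip
Dir SW: opp run (2,3) capped by B -> flip
Dir S: first cell 'B' (not opp) -> no flip
Dir SE: first cell '.' (not opp) -> no flip
All flips: (2,3)

Answer: ......
....BB
..WBB.
..BW..
...W..
...W..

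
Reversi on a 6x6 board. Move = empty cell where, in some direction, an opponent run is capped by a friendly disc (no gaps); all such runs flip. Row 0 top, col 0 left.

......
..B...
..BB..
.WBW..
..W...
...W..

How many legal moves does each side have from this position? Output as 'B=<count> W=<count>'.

-- B to move --
(2,0): no bracket -> illegal
(2,1): no bracket -> illegal
(2,4): no bracket -> illegal
(3,0): flips 1 -> legal
(3,4): flips 1 -> legal
(4,0): flips 1 -> legal
(4,1): no bracket -> illegal
(4,3): flips 1 -> legal
(4,4): flips 1 -> legal
(5,1): no bracket -> illegal
(5,2): flips 1 -> legal
(5,4): no bracket -> illegal
B mobility = 6
-- W to move --
(0,1): no bracket -> illegal
(0,2): flips 3 -> legal
(0,3): no bracket -> illegal
(1,1): flips 1 -> legal
(1,3): flips 2 -> legal
(1,4): no bracket -> illegal
(2,1): no bracket -> illegal
(2,4): no bracket -> illegal
(3,4): no bracket -> illegal
(4,1): no bracket -> illegal
(4,3): no bracket -> illegal
W mobility = 3

Answer: B=6 W=3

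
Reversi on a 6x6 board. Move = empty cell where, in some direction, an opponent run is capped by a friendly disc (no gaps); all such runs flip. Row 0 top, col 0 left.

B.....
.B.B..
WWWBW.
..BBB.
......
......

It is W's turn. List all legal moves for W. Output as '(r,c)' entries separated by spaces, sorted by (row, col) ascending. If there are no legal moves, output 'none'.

(0,1): flips 1 -> legal
(0,2): flips 2 -> legal
(0,3): no bracket -> illegal
(0,4): flips 1 -> legal
(1,0): no bracket -> illegal
(1,2): no bracket -> illegal
(1,4): no bracket -> illegal
(2,5): no bracket -> illegal
(3,1): no bracket -> illegal
(3,5): no bracket -> illegal
(4,1): no bracket -> illegal
(4,2): flips 2 -> legal
(4,3): flips 1 -> legal
(4,4): flips 2 -> legal
(4,5): no bracket -> illegal

Answer: (0,1) (0,2) (0,4) (4,2) (4,3) (4,4)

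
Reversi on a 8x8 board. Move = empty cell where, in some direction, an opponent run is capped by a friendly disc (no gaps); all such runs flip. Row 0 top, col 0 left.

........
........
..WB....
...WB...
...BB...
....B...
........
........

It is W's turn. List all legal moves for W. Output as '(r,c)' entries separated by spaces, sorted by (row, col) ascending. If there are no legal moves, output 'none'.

Answer: (1,3) (2,4) (3,5) (5,3) (5,5)

Derivation:
(1,2): no bracket -> illegal
(1,3): flips 1 -> legal
(1,4): no bracket -> illegal
(2,4): flips 1 -> legal
(2,5): no bracket -> illegal
(3,2): no bracket -> illegal
(3,5): flips 1 -> legal
(4,2): no bracket -> illegal
(4,5): no bracket -> illegal
(5,2): no bracket -> illegal
(5,3): flips 1 -> legal
(5,5): flips 1 -> legal
(6,3): no bracket -> illegal
(6,4): no bracket -> illegal
(6,5): no bracket -> illegal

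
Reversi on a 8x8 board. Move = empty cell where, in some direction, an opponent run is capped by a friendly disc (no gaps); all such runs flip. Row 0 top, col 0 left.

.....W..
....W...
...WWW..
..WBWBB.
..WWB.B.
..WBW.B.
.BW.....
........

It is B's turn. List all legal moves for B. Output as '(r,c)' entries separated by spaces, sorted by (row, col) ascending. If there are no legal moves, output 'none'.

Answer: (0,3) (0,4) (1,3) (1,5) (1,6) (3,1) (4,1) (5,1) (5,5) (6,3) (6,4) (7,1)

Derivation:
(0,3): flips 2 -> legal
(0,4): flips 3 -> legal
(0,6): no bracket -> illegal
(1,2): no bracket -> illegal
(1,3): flips 2 -> legal
(1,5): flips 2 -> legal
(1,6): flips 4 -> legal
(2,1): no bracket -> illegal
(2,2): no bracket -> illegal
(2,6): no bracket -> illegal
(3,1): flips 2 -> legal
(4,1): flips 2 -> legal
(4,5): no bracket -> illegal
(5,1): flips 2 -> legal
(5,5): flips 1 -> legal
(6,3): flips 1 -> legal
(6,4): flips 1 -> legal
(6,5): no bracket -> illegal
(7,1): flips 1 -> legal
(7,2): no bracket -> illegal
(7,3): no bracket -> illegal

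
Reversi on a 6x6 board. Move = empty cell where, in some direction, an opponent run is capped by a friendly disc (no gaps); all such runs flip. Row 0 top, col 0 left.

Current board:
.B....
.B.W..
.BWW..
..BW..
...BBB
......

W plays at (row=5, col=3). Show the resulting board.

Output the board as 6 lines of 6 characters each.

Answer: .B....
.B.W..
.BWW..
..BW..
...WBB
...W..

Derivation:
Place W at (5,3); scan 8 dirs for brackets.
Dir NW: first cell '.' (not opp) -> no flip
Dir N: opp run (4,3) capped by W -> flip
Dir NE: opp run (4,4), next='.' -> no flip
Dir W: first cell '.' (not opp) -> no flip
Dir E: first cell '.' (not opp) -> no flip
Dir SW: edge -> no flip
Dir S: edge -> no flip
Dir SE: edge -> no flip
All flips: (4,3)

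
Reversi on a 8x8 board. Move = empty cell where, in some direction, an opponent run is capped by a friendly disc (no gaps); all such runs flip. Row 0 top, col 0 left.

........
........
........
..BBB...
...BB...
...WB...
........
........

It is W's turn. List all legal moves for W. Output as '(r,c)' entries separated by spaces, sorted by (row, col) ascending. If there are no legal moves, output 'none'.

Answer: (2,3) (3,5) (5,5)

Derivation:
(2,1): no bracket -> illegal
(2,2): no bracket -> illegal
(2,3): flips 2 -> legal
(2,4): no bracket -> illegal
(2,5): no bracket -> illegal
(3,1): no bracket -> illegal
(3,5): flips 1 -> legal
(4,1): no bracket -> illegal
(4,2): no bracket -> illegal
(4,5): no bracket -> illegal
(5,2): no bracket -> illegal
(5,5): flips 1 -> legal
(6,3): no bracket -> illegal
(6,4): no bracket -> illegal
(6,5): no bracket -> illegal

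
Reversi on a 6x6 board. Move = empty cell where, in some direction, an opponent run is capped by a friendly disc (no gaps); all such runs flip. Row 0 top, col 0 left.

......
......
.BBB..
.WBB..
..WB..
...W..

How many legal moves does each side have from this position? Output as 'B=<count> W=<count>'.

-- B to move --
(2,0): no bracket -> illegal
(3,0): flips 1 -> legal
(4,0): flips 1 -> legal
(4,1): flips 2 -> legal
(4,4): no bracket -> illegal
(5,1): flips 1 -> legal
(5,2): flips 1 -> legal
(5,4): no bracket -> illegal
B mobility = 5
-- W to move --
(1,0): no bracket -> illegal
(1,1): flips 1 -> legal
(1,2): flips 2 -> legal
(1,3): flips 4 -> legal
(1,4): no bracket -> illegal
(2,0): no bracket -> illegal
(2,4): flips 1 -> legal
(3,0): no bracket -> illegal
(3,4): flips 2 -> legal
(4,1): no bracket -> illegal
(4,4): flips 1 -> legal
(5,2): no bracket -> illegal
(5,4): no bracket -> illegal
W mobility = 6

Answer: B=5 W=6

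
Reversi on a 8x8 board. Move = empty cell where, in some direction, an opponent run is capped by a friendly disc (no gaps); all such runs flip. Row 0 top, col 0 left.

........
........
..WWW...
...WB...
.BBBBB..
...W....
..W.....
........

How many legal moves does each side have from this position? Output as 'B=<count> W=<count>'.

Answer: B=9 W=6

Derivation:
-- B to move --
(1,1): flips 2 -> legal
(1,2): flips 1 -> legal
(1,3): flips 2 -> legal
(1,4): flips 1 -> legal
(1,5): flips 2 -> legal
(2,1): no bracket -> illegal
(2,5): no bracket -> illegal
(3,1): no bracket -> illegal
(3,2): flips 1 -> legal
(3,5): no bracket -> illegal
(5,1): no bracket -> illegal
(5,2): no bracket -> illegal
(5,4): no bracket -> illegal
(6,1): no bracket -> illegal
(6,3): flips 1 -> legal
(6,4): flips 1 -> legal
(7,1): flips 2 -> legal
(7,2): no bracket -> illegal
(7,3): no bracket -> illegal
B mobility = 9
-- W to move --
(2,5): no bracket -> illegal
(3,0): no bracket -> illegal
(3,1): flips 1 -> legal
(3,2): no bracket -> illegal
(3,5): flips 2 -> legal
(3,6): no bracket -> illegal
(4,0): no bracket -> illegal
(4,6): no bracket -> illegal
(5,0): no bracket -> illegal
(5,1): flips 1 -> legal
(5,2): no bracket -> illegal
(5,4): flips 2 -> legal
(5,5): flips 1 -> legal
(5,6): flips 2 -> legal
W mobility = 6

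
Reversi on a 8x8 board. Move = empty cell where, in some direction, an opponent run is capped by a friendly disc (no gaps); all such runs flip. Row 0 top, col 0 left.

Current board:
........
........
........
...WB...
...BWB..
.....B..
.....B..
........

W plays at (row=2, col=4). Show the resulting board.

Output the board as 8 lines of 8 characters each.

Place W at (2,4); scan 8 dirs for brackets.
Dir NW: first cell '.' (not opp) -> no flip
Dir N: first cell '.' (not opp) -> no flip
Dir NE: first cell '.' (not opp) -> no flip
Dir W: first cell '.' (not opp) -> no flip
Dir E: first cell '.' (not opp) -> no flip
Dir SW: first cell 'W' (not opp) -> no flip
Dir S: opp run (3,4) capped by W -> flip
Dir SE: first cell '.' (not opp) -> no flip
All flips: (3,4)

Answer: ........
........
....W...
...WW...
...BWB..
.....B..
.....B..
........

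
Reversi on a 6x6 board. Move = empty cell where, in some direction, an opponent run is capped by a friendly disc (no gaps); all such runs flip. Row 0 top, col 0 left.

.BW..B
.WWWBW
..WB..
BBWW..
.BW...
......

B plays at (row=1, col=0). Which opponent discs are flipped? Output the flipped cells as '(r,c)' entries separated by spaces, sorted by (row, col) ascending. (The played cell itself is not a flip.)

Answer: (1,1) (1,2) (1,3)

Derivation:
Dir NW: edge -> no flip
Dir N: first cell '.' (not opp) -> no flip
Dir NE: first cell 'B' (not opp) -> no flip
Dir W: edge -> no flip
Dir E: opp run (1,1) (1,2) (1,3) capped by B -> flip
Dir SW: edge -> no flip
Dir S: first cell '.' (not opp) -> no flip
Dir SE: first cell '.' (not opp) -> no flip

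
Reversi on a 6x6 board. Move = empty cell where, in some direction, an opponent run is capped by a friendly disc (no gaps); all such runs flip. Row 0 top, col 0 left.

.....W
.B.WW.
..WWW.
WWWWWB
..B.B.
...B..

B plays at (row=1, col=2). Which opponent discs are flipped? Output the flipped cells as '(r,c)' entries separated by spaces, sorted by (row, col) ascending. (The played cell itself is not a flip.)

Dir NW: first cell '.' (not opp) -> no flip
Dir N: first cell '.' (not opp) -> no flip
Dir NE: first cell '.' (not opp) -> no flip
Dir W: first cell 'B' (not opp) -> no flip
Dir E: opp run (1,3) (1,4), next='.' -> no flip
Dir SW: first cell '.' (not opp) -> no flip
Dir S: opp run (2,2) (3,2) capped by B -> flip
Dir SE: opp run (2,3) (3,4), next='.' -> no flip

Answer: (2,2) (3,2)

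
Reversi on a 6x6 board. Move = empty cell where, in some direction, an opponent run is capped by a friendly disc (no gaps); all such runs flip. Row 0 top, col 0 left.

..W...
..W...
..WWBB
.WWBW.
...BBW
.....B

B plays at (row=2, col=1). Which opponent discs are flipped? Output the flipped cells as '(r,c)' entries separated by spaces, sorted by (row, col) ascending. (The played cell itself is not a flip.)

Dir NW: first cell '.' (not opp) -> no flip
Dir N: first cell '.' (not opp) -> no flip
Dir NE: opp run (1,2), next='.' -> no flip
Dir W: first cell '.' (not opp) -> no flip
Dir E: opp run (2,2) (2,3) capped by B -> flip
Dir SW: first cell '.' (not opp) -> no flip
Dir S: opp run (3,1), next='.' -> no flip
Dir SE: opp run (3,2) capped by B -> flip

Answer: (2,2) (2,3) (3,2)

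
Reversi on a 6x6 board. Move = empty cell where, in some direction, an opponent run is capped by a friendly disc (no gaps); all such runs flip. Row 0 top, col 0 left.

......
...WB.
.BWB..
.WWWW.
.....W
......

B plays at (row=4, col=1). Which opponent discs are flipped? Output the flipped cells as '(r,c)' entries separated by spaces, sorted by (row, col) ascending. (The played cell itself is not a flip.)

Dir NW: first cell '.' (not opp) -> no flip
Dir N: opp run (3,1) capped by B -> flip
Dir NE: opp run (3,2) capped by B -> flip
Dir W: first cell '.' (not opp) -> no flip
Dir E: first cell '.' (not opp) -> no flip
Dir SW: first cell '.' (not opp) -> no flip
Dir S: first cell '.' (not opp) -> no flip
Dir SE: first cell '.' (not opp) -> no flip

Answer: (3,1) (3,2)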